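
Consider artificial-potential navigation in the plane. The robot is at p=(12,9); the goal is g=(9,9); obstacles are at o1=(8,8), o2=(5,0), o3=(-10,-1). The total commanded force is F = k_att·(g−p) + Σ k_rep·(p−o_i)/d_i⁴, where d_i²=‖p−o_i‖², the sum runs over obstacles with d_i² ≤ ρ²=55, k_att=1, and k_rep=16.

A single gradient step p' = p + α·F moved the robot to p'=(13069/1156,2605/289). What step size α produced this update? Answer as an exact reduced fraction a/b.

α = 1/4

F_att = 1·(g−p) = 1·(-3,0) = (-3.0000,0.0000)
o1: d²=17 ≤ ρ²=55; F_rep = 16·(4,1)/17² = (0.2215,0.0554)
o2: d²=130 > ρ²=55 → inactive
o3: d²=584 > ρ²=55 → inactive
F = F_att + ΣF_rep = (-2.7785,0.0554)
Δp = p'−p = (-0.6946,0.0138); α = Δx/Fx = (-803/1156) / (-803/289) = 1/4
check: Δy/Fy = (4/289) / (16/289) = 1/4 ✓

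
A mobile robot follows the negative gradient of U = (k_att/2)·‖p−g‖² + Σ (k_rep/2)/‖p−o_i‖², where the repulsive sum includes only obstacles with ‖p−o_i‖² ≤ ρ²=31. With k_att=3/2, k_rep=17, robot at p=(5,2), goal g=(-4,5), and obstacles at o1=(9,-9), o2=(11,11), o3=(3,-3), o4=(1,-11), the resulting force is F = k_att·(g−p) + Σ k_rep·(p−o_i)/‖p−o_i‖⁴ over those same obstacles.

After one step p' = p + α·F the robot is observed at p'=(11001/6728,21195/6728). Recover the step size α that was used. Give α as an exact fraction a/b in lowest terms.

α = 1/4

F_att = 3/2·(g−p) = 3/2·(-9,3) = (-13.5000,4.5000)
o1: d²=137 > ρ²=31 → inactive
o2: d²=117 > ρ²=31 → inactive
o3: d²=29 ≤ ρ²=31; F_rep = 17·(2,5)/29² = (0.0404,0.1011)
o4: d²=185 > ρ²=31 → inactive
F = F_att + ΣF_rep = (-13.4596,4.6011)
Δp = p'−p = (-3.3649,1.1503); α = Δx/Fx = (-22639/6728) / (-22639/1682) = 1/4
check: Δy/Fy = (7739/6728) / (7739/1682) = 1/4 ✓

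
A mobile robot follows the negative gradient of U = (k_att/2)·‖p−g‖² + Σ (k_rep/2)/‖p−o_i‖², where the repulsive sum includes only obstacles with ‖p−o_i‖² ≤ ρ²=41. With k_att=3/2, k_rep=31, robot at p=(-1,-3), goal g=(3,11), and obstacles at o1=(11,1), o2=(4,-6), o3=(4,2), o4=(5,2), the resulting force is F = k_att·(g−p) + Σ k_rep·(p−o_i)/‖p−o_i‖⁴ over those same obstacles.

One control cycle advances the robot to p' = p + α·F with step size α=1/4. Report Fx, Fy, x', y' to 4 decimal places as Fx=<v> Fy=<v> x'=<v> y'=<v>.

Fx=5.8659 Fy=21.0804 x'=0.4665 y'=2.2701

F_att = 3/2·(g−p) = 3/2·(4,14) = (6.0000,21.0000)
o1: d²=160 > ρ²=41 → inactive
o2: d²=34 ≤ ρ²=41; F_rep = 31·(-5,3)/34² = (-0.1341,0.0804)
o3: d²=50 > ρ²=41 → inactive
o4: d²=61 > ρ²=41 → inactive
F = F_att + ΣF_rep = (5.8659,21.0804)
p' = p + 1/4·F = (0.4665,2.2701)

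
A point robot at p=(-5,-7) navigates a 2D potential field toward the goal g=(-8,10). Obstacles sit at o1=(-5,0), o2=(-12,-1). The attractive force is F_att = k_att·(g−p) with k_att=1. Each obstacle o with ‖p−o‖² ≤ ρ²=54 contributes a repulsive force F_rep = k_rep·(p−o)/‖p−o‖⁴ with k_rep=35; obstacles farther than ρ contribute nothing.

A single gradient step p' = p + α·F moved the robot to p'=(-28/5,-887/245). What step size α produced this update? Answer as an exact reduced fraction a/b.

α = 1/5

F_att = 1·(g−p) = 1·(-3,17) = (-3.0000,17.0000)
o1: d²=49 ≤ ρ²=54; F_rep = 35·(0,-7)/49² = (0.0000,-0.1020)
o2: d²=85 > ρ²=54 → inactive
F = F_att + ΣF_rep = (-3.0000,16.8980)
Δp = p'−p = (-0.6000,3.3796); α = Δx/Fx = (-3/5) / (-3) = 1/5
check: Δy/Fy = (828/245) / (828/49) = 1/5 ✓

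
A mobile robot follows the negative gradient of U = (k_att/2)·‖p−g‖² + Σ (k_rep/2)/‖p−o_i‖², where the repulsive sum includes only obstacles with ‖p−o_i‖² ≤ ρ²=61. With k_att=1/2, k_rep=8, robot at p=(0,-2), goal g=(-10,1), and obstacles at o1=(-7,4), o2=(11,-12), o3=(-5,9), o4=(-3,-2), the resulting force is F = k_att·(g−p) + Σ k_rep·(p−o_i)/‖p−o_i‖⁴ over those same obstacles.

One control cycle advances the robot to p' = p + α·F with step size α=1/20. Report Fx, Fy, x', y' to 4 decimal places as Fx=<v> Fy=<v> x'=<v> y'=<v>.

Fx=-4.7037 Fy=1.5000 x'=-0.2352 y'=-1.9250

F_att = 1/2·(g−p) = 1/2·(-10,3) = (-5.0000,1.5000)
o1: d²=85 > ρ²=61 → inactive
o2: d²=221 > ρ²=61 → inactive
o3: d²=146 > ρ²=61 → inactive
o4: d²=9 ≤ ρ²=61; F_rep = 8·(3,0)/9² = (0.2963,0.0000)
F = F_att + ΣF_rep = (-4.7037,1.5000)
p' = p + 1/20·F = (-0.2352,-1.9250)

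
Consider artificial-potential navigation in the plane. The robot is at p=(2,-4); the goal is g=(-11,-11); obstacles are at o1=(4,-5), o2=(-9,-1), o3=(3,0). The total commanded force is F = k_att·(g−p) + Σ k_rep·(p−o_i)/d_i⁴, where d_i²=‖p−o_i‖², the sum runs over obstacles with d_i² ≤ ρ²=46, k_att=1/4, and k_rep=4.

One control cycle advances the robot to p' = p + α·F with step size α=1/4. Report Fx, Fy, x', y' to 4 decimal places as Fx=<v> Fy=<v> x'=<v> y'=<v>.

F_att = 1/4·(g−p) = 1/4·(-13,-7) = (-3.2500,-1.7500)
o1: d²=5 ≤ ρ²=46; F_rep = 4·(-2,1)/5² = (-0.3200,0.1600)
o2: d²=130 > ρ²=46 → inactive
o3: d²=17 ≤ ρ²=46; F_rep = 4·(-1,-4)/17² = (-0.0138,-0.0554)
F = F_att + ΣF_rep = (-3.5838,-1.6454)
p' = p + 1/4·F = (1.1040,-4.4113)

Fx=-3.5838 Fy=-1.6454 x'=1.1040 y'=-4.4113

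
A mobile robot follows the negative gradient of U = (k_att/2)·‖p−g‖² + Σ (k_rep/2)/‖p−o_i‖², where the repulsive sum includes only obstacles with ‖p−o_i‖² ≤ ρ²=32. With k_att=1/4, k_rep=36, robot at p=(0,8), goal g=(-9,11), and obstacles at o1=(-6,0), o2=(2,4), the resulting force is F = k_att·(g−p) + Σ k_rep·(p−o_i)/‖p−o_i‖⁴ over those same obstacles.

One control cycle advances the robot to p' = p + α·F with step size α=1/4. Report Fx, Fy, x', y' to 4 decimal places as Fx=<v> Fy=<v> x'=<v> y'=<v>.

Fx=-2.4300 Fy=1.1100 x'=-0.6075 y'=8.2775

F_att = 1/4·(g−p) = 1/4·(-9,3) = (-2.2500,0.7500)
o1: d²=100 > ρ²=32 → inactive
o2: d²=20 ≤ ρ²=32; F_rep = 36·(-2,4)/20² = (-0.1800,0.3600)
F = F_att + ΣF_rep = (-2.4300,1.1100)
p' = p + 1/4·F = (-0.6075,8.2775)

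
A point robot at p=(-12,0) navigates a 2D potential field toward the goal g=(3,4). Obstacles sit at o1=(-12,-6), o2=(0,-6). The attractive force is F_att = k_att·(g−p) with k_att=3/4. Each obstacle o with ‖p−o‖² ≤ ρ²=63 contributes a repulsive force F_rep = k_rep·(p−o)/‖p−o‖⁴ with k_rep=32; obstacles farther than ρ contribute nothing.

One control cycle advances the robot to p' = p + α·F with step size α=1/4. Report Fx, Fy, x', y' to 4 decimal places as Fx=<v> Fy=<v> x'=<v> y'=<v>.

F_att = 3/4·(g−p) = 3/4·(15,4) = (11.2500,3.0000)
o1: d²=36 ≤ ρ²=63; F_rep = 32·(0,6)/36² = (0.0000,0.1481)
o2: d²=180 > ρ²=63 → inactive
F = F_att + ΣF_rep = (11.2500,3.1481)
p' = p + 1/4·F = (-9.1875,0.7870)

Fx=11.2500 Fy=3.1481 x'=-9.1875 y'=0.7870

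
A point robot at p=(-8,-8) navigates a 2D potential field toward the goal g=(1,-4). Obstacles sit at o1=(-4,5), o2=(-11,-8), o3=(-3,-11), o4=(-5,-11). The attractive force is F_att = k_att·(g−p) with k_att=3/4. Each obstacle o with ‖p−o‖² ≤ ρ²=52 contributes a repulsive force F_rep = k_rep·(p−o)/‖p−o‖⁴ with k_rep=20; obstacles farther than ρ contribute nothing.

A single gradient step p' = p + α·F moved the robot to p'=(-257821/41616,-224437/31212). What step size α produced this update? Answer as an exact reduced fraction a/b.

α = 1/4

F_att = 3/4·(g−p) = 3/4·(9,4) = (6.7500,3.0000)
o1: d²=185 > ρ²=52 → inactive
o2: d²=9 ≤ ρ²=52; F_rep = 20·(3,0)/9² = (0.7407,0.0000)
o3: d²=34 ≤ ρ²=52; F_rep = 20·(-5,3)/34² = (-0.0865,0.0519)
o4: d²=18 ≤ ρ²=52; F_rep = 20·(-3,3)/18² = (-0.1852,0.1852)
F = F_att + ΣF_rep = (7.2191,3.2371)
Δp = p'−p = (1.8048,0.8093); α = Δx/Fx = (75107/41616) / (75107/10404) = 1/4
check: Δy/Fy = (25259/31212) / (25259/7803) = 1/4 ✓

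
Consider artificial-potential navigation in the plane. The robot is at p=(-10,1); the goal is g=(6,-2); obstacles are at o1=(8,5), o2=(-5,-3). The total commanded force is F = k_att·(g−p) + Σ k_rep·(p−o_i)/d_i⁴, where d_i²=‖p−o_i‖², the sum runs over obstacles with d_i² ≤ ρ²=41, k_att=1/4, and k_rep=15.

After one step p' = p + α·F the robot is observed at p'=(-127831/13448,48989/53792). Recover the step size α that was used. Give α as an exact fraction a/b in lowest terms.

F_att = 1/4·(g−p) = 1/4·(16,-3) = (4.0000,-0.7500)
o1: d²=340 > ρ²=41 → inactive
o2: d²=41 ≤ ρ²=41; F_rep = 15·(-5,4)/41² = (-0.0446,0.0357)
F = F_att + ΣF_rep = (3.9554,-0.7143)
Δp = p'−p = (0.4944,-0.0893); α = Δx/Fx = (6649/13448) / (6649/1681) = 1/8
check: Δy/Fy = (-4803/53792) / (-4803/6724) = 1/8 ✓

α = 1/8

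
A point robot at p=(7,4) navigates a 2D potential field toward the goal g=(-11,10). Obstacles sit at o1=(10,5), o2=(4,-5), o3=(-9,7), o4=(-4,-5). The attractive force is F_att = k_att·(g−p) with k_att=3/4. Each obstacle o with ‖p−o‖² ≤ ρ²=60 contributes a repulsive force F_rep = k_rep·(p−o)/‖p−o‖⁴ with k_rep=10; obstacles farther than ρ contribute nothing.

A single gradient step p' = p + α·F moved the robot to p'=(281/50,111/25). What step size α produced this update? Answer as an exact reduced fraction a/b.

α = 1/10

F_att = 3/4·(g−p) = 3/4·(-18,6) = (-13.5000,4.5000)
o1: d²=10 ≤ ρ²=60; F_rep = 10·(-3,-1)/10² = (-0.3000,-0.1000)
o2: d²=90 > ρ²=60 → inactive
o3: d²=265 > ρ²=60 → inactive
o4: d²=202 > ρ²=60 → inactive
F = F_att + ΣF_rep = (-13.8000,4.4000)
Δp = p'−p = (-1.3800,0.4400); α = Δx/Fx = (-69/50) / (-69/5) = 1/10
check: Δy/Fy = (11/25) / (22/5) = 1/10 ✓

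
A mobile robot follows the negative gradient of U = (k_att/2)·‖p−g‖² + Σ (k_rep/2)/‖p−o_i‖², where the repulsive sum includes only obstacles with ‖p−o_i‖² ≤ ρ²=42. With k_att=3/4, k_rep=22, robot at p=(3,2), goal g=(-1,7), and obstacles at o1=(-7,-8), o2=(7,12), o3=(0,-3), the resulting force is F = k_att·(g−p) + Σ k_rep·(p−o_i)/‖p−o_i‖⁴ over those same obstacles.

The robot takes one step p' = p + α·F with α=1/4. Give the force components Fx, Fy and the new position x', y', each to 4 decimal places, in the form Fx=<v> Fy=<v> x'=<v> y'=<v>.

F_att = 3/4·(g−p) = 3/4·(-4,5) = (-3.0000,3.7500)
o1: d²=200 > ρ²=42 → inactive
o2: d²=116 > ρ²=42 → inactive
o3: d²=34 ≤ ρ²=42; F_rep = 22·(3,5)/34² = (0.0571,0.0952)
F = F_att + ΣF_rep = (-2.9429,3.8452)
p' = p + 1/4·F = (2.2643,2.9613)

Fx=-2.9429 Fy=3.8452 x'=2.2643 y'=2.9613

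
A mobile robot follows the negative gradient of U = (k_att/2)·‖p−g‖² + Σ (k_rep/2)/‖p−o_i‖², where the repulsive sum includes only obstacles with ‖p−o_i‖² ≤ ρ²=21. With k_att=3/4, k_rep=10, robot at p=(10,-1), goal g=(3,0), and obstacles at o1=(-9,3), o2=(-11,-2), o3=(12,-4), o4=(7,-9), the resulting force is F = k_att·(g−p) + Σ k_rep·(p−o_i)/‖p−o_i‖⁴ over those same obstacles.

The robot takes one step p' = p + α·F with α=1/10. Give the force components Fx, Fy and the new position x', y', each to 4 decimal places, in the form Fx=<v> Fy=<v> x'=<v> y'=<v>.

Fx=-5.3683 Fy=0.9275 x'=9.4632 y'=-0.9072

F_att = 3/4·(g−p) = 3/4·(-7,1) = (-5.2500,0.7500)
o1: d²=377 > ρ²=21 → inactive
o2: d²=442 > ρ²=21 → inactive
o3: d²=13 ≤ ρ²=21; F_rep = 10·(-2,3)/13² = (-0.1183,0.1775)
o4: d²=73 > ρ²=21 → inactive
F = F_att + ΣF_rep = (-5.3683,0.9275)
p' = p + 1/10·F = (9.4632,-0.9072)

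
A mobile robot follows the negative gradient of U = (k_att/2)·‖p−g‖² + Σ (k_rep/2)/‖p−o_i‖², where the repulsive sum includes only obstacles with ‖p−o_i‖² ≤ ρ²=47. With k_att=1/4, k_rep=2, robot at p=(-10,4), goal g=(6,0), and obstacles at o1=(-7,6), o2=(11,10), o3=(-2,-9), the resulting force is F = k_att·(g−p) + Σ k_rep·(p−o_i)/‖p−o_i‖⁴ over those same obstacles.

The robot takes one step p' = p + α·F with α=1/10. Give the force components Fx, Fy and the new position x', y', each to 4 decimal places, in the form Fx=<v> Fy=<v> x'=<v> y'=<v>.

Fx=3.9645 Fy=-1.0237 x'=-9.6036 y'=3.8976

F_att = 1/4·(g−p) = 1/4·(16,-4) = (4.0000,-1.0000)
o1: d²=13 ≤ ρ²=47; F_rep = 2·(-3,-2)/13² = (-0.0355,-0.0237)
o2: d²=477 > ρ²=47 → inactive
o3: d²=233 > ρ²=47 → inactive
F = F_att + ΣF_rep = (3.9645,-1.0237)
p' = p + 1/10·F = (-9.6036,3.8976)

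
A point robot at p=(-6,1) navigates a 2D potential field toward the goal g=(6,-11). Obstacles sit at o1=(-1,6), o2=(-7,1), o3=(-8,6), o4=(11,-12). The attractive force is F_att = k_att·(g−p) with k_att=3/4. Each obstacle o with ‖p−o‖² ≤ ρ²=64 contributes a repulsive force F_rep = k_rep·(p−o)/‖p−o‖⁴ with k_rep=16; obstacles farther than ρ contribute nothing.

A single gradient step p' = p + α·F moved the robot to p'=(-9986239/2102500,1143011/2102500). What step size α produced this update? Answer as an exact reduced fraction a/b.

α = 1/20

F_att = 3/4·(g−p) = 3/4·(12,-12) = (9.0000,-9.0000)
o1: d²=50 ≤ ρ²=64; F_rep = 16·(-5,-5)/50² = (-0.0320,-0.0320)
o2: d²=1 ≤ ρ²=64; F_rep = 16·(1,0)/1² = (16.0000,0.0000)
o3: d²=29 ≤ ρ²=64; F_rep = 16·(2,-5)/29² = (0.0380,-0.0951)
o4: d²=458 > ρ²=64 → inactive
F = F_att + ΣF_rep = (25.0060,-9.1271)
Δp = p'−p = (1.2503,-0.4564); α = Δx/Fx = (2628761/2102500) / (2628761/105125) = 1/20
check: Δy/Fy = (-959489/2102500) / (-959489/105125) = 1/20 ✓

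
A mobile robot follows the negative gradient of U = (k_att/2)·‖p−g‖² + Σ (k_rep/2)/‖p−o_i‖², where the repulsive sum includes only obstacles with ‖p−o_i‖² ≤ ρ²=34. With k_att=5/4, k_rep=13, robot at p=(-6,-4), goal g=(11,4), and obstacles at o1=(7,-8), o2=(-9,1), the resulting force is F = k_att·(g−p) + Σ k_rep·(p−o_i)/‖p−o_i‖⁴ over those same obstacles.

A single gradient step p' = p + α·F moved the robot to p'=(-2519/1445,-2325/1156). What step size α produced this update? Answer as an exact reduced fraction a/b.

F_att = 5/4·(g−p) = 5/4·(17,8) = (21.2500,10.0000)
o1: d²=185 > ρ²=34 → inactive
o2: d²=34 ≤ ρ²=34; F_rep = 13·(3,-5)/34² = (0.0337,-0.0562)
F = F_att + ΣF_rep = (21.2837,9.9438)
Δp = p'−p = (4.2567,1.9888); α = Δx/Fx = (6151/1445) / (6151/289) = 1/5
check: Δy/Fy = (2299/1156) / (11495/1156) = 1/5 ✓

α = 1/5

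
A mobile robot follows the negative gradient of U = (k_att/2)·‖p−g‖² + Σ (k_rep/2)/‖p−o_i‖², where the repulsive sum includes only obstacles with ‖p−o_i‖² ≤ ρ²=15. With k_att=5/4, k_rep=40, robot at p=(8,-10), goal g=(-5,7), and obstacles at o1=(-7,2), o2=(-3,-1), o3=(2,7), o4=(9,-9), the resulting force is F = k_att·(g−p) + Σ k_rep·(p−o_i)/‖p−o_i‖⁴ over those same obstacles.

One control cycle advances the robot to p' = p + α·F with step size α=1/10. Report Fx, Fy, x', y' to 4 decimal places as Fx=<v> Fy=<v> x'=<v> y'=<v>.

Fx=-26.2500 Fy=11.2500 x'=5.3750 y'=-8.8750

F_att = 5/4·(g−p) = 5/4·(-13,17) = (-16.2500,21.2500)
o1: d²=369 > ρ²=15 → inactive
o2: d²=202 > ρ²=15 → inactive
o3: d²=325 > ρ²=15 → inactive
o4: d²=2 ≤ ρ²=15; F_rep = 40·(-1,-1)/2² = (-10.0000,-10.0000)
F = F_att + ΣF_rep = (-26.2500,11.2500)
p' = p + 1/10·F = (5.3750,-8.8750)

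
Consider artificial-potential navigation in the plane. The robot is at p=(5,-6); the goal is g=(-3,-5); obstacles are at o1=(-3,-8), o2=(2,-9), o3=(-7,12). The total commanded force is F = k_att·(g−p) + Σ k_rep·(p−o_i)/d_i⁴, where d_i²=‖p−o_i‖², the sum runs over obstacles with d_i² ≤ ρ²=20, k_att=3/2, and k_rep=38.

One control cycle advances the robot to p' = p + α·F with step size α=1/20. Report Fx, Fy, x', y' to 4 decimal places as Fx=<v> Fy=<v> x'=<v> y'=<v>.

F_att = 3/2·(g−p) = 3/2·(-8,1) = (-12.0000,1.5000)
o1: d²=68 > ρ²=20 → inactive
o2: d²=18 ≤ ρ²=20; F_rep = 38·(3,3)/18² = (0.3519,0.3519)
o3: d²=468 > ρ²=20 → inactive
F = F_att + ΣF_rep = (-11.6481,1.8519)
p' = p + 1/20·F = (4.4176,-5.9074)

Fx=-11.6481 Fy=1.8519 x'=4.4176 y'=-5.9074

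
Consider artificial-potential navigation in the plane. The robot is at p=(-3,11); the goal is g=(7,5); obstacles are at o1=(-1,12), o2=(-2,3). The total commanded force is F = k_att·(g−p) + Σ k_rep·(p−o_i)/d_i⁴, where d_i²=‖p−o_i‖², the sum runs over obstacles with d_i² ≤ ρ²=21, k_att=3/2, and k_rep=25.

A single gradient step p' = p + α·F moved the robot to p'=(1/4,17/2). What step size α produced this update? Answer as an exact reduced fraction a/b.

F_att = 3/2·(g−p) = 3/2·(10,-6) = (15.0000,-9.0000)
o1: d²=5 ≤ ρ²=21; F_rep = 25·(-2,-1)/5² = (-2.0000,-1.0000)
o2: d²=65 > ρ²=21 → inactive
F = F_att + ΣF_rep = (13.0000,-10.0000)
Δp = p'−p = (3.2500,-2.5000); α = Δx/Fx = (13/4) / (13) = 1/4
check: Δy/Fy = (-5/2) / (-10) = 1/4 ✓

α = 1/4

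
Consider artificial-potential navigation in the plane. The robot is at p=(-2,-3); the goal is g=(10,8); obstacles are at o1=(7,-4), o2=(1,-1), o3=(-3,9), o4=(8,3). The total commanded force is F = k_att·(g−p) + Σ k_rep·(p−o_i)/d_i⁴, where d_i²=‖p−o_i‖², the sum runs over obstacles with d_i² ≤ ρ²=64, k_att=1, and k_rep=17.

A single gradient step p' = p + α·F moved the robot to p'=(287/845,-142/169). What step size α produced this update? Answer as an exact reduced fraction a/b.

α = 1/5

F_att = 1·(g−p) = 1·(12,11) = (12.0000,11.0000)
o1: d²=82 > ρ²=64 → inactive
o2: d²=13 ≤ ρ²=64; F_rep = 17·(-3,-2)/13² = (-0.3018,-0.2012)
o3: d²=145 > ρ²=64 → inactive
o4: d²=136 > ρ²=64 → inactive
F = F_att + ΣF_rep = (11.6982,10.7988)
Δp = p'−p = (2.3396,2.1598); α = Δx/Fx = (1977/845) / (1977/169) = 1/5
check: Δy/Fy = (365/169) / (1825/169) = 1/5 ✓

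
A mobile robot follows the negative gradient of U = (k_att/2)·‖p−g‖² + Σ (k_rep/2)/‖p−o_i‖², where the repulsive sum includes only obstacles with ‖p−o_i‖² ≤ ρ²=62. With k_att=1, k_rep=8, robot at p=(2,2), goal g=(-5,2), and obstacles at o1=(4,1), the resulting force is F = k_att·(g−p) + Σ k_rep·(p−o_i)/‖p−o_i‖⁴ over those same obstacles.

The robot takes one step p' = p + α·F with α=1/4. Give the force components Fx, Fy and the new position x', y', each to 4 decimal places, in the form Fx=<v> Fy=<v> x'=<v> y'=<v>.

F_att = 1·(g−p) = 1·(-7,0) = (-7.0000,0.0000)
o1: d²=5 ≤ ρ²=62; F_rep = 8·(-2,1)/5² = (-0.6400,0.3200)
F = F_att + ΣF_rep = (-7.6400,0.3200)
p' = p + 1/4·F = (0.0900,2.0800)

Fx=-7.6400 Fy=0.3200 x'=0.0900 y'=2.0800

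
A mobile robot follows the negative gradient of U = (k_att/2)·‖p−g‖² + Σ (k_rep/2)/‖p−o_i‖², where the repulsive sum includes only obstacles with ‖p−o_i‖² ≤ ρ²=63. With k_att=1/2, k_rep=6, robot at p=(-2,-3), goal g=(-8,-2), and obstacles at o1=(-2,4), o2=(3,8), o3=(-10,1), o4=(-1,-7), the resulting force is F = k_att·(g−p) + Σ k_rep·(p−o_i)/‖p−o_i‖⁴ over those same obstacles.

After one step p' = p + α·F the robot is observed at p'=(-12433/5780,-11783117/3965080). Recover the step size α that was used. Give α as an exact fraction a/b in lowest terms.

α = 1/20

F_att = 1/2·(g−p) = 1/2·(-6,1) = (-3.0000,0.5000)
o1: d²=49 ≤ ρ²=63; F_rep = 6·(0,-7)/49² = (0.0000,-0.0175)
o2: d²=146 > ρ²=63 → inactive
o3: d²=80 > ρ²=63 → inactive
o4: d²=17 ≤ ρ²=63; F_rep = 6·(-1,4)/17² = (-0.0208,0.0830)
F = F_att + ΣF_rep = (-3.0208,0.5656)
Δp = p'−p = (-0.1510,0.0283); α = Δx/Fx = (-873/5780) / (-873/289) = 1/20
check: Δy/Fy = (112123/3965080) / (112123/198254) = 1/20 ✓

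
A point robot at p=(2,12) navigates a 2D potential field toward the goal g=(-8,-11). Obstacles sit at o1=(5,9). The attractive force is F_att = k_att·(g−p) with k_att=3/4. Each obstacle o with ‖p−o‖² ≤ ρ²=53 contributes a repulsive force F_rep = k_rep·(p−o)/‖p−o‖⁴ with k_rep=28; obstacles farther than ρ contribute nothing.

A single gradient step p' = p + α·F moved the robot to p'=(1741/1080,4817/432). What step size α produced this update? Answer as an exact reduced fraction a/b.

F_att = 3/4·(g−p) = 3/4·(-10,-23) = (-7.5000,-17.2500)
o1: d²=18 ≤ ρ²=53; F_rep = 28·(-3,3)/18² = (-0.2593,0.2593)
F = F_att + ΣF_rep = (-7.7593,-16.9907)
Δp = p'−p = (-0.3880,-0.8495); α = Δx/Fx = (-419/1080) / (-419/54) = 1/20
check: Δy/Fy = (-367/432) / (-1835/108) = 1/20 ✓

α = 1/20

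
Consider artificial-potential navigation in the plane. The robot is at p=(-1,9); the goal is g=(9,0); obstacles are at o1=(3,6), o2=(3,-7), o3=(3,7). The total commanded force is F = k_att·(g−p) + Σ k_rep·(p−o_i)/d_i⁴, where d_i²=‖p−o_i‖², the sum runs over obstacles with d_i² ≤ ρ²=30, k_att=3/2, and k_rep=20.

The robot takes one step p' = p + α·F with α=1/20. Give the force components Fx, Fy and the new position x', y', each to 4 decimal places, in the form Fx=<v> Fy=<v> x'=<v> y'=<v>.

Fx=14.6720 Fy=-13.3040 x'=-0.2664 y'=8.3348

F_att = 3/2·(g−p) = 3/2·(10,-9) = (15.0000,-13.5000)
o1: d²=25 ≤ ρ²=30; F_rep = 20·(-4,3)/25² = (-0.1280,0.0960)
o2: d²=272 > ρ²=30 → inactive
o3: d²=20 ≤ ρ²=30; F_rep = 20·(-4,2)/20² = (-0.2000,0.1000)
F = F_att + ΣF_rep = (14.6720,-13.3040)
p' = p + 1/20·F = (-0.2664,8.3348)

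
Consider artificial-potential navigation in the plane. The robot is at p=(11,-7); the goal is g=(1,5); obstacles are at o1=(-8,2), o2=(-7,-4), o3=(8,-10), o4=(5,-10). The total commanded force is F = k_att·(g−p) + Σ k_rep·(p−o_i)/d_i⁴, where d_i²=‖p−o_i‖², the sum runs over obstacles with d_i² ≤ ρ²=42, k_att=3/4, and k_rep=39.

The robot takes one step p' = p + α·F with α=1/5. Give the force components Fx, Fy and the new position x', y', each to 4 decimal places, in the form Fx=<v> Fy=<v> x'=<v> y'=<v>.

F_att = 3/4·(g−p) = 3/4·(-10,12) = (-7.5000,9.0000)
o1: d²=442 > ρ²=42 → inactive
o2: d²=333 > ρ²=42 → inactive
o3: d²=18 ≤ ρ²=42; F_rep = 39·(3,3)/18² = (0.3611,0.3611)
o4: d²=45 > ρ²=42 → inactive
F = F_att + ΣF_rep = (-7.1389,9.3611)
p' = p + 1/5·F = (9.5722,-5.1278)

Fx=-7.1389 Fy=9.3611 x'=9.5722 y'=-5.1278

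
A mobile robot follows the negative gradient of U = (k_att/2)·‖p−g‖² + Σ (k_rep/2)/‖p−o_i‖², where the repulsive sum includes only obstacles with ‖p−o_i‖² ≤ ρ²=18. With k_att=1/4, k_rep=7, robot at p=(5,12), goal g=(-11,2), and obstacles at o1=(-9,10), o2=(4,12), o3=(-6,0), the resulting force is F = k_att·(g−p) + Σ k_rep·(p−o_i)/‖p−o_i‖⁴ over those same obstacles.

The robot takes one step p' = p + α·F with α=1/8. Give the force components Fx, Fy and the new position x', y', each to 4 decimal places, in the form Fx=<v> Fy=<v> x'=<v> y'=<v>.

F_att = 1/4·(g−p) = 1/4·(-16,-10) = (-4.0000,-2.5000)
o1: d²=200 > ρ²=18 → inactive
o2: d²=1 ≤ ρ²=18; F_rep = 7·(1,0)/1² = (7.0000,0.0000)
o3: d²=265 > ρ²=18 → inactive
F = F_att + ΣF_rep = (3.0000,-2.5000)
p' = p + 1/8·F = (5.3750,11.6875)

Fx=3.0000 Fy=-2.5000 x'=5.3750 y'=11.6875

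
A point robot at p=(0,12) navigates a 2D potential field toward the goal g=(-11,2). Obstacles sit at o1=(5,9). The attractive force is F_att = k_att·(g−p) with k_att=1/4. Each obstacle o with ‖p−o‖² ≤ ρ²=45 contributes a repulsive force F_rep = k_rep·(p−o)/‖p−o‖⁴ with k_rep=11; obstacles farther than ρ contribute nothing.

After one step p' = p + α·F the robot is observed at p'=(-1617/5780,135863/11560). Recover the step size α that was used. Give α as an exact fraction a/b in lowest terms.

F_att = 1/4·(g−p) = 1/4·(-11,-10) = (-2.7500,-2.5000)
o1: d²=34 ≤ ρ²=45; F_rep = 11·(-5,3)/34² = (-0.0476,0.0285)
F = F_att + ΣF_rep = (-2.7976,-2.4715)
Δp = p'−p = (-0.2798,-0.2471); α = Δx/Fx = (-1617/5780) / (-1617/578) = 1/10
check: Δy/Fy = (-2857/11560) / (-2857/1156) = 1/10 ✓

α = 1/10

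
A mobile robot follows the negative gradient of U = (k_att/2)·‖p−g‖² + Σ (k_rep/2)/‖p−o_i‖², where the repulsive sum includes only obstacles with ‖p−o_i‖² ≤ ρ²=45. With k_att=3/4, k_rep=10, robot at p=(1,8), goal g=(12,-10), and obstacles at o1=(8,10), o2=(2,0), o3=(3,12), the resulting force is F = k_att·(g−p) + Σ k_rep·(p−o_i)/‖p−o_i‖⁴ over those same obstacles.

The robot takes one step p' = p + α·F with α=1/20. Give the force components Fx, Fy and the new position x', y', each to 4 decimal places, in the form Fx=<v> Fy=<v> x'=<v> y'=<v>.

F_att = 3/4·(g−p) = 3/4·(11,-18) = (8.2500,-13.5000)
o1: d²=53 > ρ²=45 → inactive
o2: d²=65 > ρ²=45 → inactive
o3: d²=20 ≤ ρ²=45; F_rep = 10·(-2,-4)/20² = (-0.0500,-0.1000)
F = F_att + ΣF_rep = (8.2000,-13.6000)
p' = p + 1/20·F = (1.4100,7.3200)

Fx=8.2000 Fy=-13.6000 x'=1.4100 y'=7.3200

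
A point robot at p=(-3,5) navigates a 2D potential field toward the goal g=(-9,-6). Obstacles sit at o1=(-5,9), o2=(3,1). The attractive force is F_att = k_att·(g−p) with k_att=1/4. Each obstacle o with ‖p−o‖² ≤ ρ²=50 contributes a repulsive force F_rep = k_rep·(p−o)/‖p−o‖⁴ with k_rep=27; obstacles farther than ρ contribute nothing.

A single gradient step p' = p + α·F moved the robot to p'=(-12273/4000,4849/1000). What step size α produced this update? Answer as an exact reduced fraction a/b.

F_att = 1/4·(g−p) = 1/4·(-6,-11) = (-1.5000,-2.7500)
o1: d²=20 ≤ ρ²=50; F_rep = 27·(2,-4)/20² = (0.1350,-0.2700)
o2: d²=52 > ρ²=50 → inactive
F = F_att + ΣF_rep = (-1.3650,-3.0200)
Δp = p'−p = (-0.0683,-0.1510); α = Δx/Fx = (-273/4000) / (-273/200) = 1/20
check: Δy/Fy = (-151/1000) / (-151/50) = 1/20 ✓

α = 1/20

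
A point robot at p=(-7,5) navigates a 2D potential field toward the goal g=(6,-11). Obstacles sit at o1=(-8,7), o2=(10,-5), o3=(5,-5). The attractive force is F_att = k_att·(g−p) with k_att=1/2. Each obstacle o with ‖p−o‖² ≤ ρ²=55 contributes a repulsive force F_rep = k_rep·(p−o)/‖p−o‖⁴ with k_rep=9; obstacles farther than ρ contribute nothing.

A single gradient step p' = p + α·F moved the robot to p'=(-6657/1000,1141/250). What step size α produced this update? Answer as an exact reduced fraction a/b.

α = 1/20

F_att = 1/2·(g−p) = 1/2·(13,-16) = (6.5000,-8.0000)
o1: d²=5 ≤ ρ²=55; F_rep = 9·(1,-2)/5² = (0.3600,-0.7200)
o2: d²=389 > ρ²=55 → inactive
o3: d²=244 > ρ²=55 → inactive
F = F_att + ΣF_rep = (6.8600,-8.7200)
Δp = p'−p = (0.3430,-0.4360); α = Δx/Fx = (343/1000) / (343/50) = 1/20
check: Δy/Fy = (-109/250) / (-218/25) = 1/20 ✓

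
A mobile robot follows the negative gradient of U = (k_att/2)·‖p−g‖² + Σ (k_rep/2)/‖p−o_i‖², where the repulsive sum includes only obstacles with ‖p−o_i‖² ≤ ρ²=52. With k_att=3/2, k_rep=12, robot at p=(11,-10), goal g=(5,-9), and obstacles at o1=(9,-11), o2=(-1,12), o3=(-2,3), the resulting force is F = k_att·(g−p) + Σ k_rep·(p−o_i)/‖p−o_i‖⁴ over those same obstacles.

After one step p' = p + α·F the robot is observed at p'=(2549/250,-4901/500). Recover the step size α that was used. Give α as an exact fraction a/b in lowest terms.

α = 1/10

F_att = 3/2·(g−p) = 3/2·(-6,1) = (-9.0000,1.5000)
o1: d²=5 ≤ ρ²=52; F_rep = 12·(2,1)/5² = (0.9600,0.4800)
o2: d²=628 > ρ²=52 → inactive
o3: d²=338 > ρ²=52 → inactive
F = F_att + ΣF_rep = (-8.0400,1.9800)
Δp = p'−p = (-0.8040,0.1980); α = Δx/Fx = (-201/250) / (-201/25) = 1/10
check: Δy/Fy = (99/500) / (99/50) = 1/10 ✓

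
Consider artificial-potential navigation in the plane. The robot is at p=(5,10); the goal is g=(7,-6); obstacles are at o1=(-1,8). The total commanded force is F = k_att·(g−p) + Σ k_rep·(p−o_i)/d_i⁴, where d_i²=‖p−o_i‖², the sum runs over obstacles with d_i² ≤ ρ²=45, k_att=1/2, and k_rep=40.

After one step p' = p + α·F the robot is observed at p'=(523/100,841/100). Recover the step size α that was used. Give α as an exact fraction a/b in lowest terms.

α = 1/5

F_att = 1/2·(g−p) = 1/2·(2,-16) = (1.0000,-8.0000)
o1: d²=40 ≤ ρ²=45; F_rep = 40·(6,2)/40² = (0.1500,0.0500)
F = F_att + ΣF_rep = (1.1500,-7.9500)
Δp = p'−p = (0.2300,-1.5900); α = Δx/Fx = (23/100) / (23/20) = 1/5
check: Δy/Fy = (-159/100) / (-159/20) = 1/5 ✓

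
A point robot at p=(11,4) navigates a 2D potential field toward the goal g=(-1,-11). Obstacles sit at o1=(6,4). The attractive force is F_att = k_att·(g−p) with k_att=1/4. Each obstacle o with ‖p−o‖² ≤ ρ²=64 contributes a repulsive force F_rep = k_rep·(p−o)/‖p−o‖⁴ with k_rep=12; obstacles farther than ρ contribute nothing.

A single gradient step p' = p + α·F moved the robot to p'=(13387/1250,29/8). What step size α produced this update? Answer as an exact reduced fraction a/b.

α = 1/10

F_att = 1/4·(g−p) = 1/4·(-12,-15) = (-3.0000,-3.7500)
o1: d²=25 ≤ ρ²=64; F_rep = 12·(5,0)/25² = (0.0960,0.0000)
F = F_att + ΣF_rep = (-2.9040,-3.7500)
Δp = p'−p = (-0.2904,-0.3750); α = Δx/Fx = (-363/1250) / (-363/125) = 1/10
check: Δy/Fy = (-3/8) / (-15/4) = 1/10 ✓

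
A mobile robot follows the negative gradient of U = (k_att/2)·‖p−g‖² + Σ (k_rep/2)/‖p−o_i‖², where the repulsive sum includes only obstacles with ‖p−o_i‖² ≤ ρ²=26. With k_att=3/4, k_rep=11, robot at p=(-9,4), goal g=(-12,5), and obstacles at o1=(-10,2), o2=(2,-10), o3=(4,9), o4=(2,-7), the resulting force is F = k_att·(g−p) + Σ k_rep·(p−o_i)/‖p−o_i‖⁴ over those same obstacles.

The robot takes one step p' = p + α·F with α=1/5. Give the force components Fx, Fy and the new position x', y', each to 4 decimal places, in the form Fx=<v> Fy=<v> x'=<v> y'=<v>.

F_att = 3/4·(g−p) = 3/4·(-3,1) = (-2.2500,0.7500)
o1: d²=5 ≤ ρ²=26; F_rep = 11·(1,2)/5² = (0.4400,0.8800)
o2: d²=317 > ρ²=26 → inactive
o3: d²=194 > ρ²=26 → inactive
o4: d²=242 > ρ²=26 → inactive
F = F_att + ΣF_rep = (-1.8100,1.6300)
p' = p + 1/5·F = (-9.3620,4.3260)

Fx=-1.8100 Fy=1.6300 x'=-9.3620 y'=4.3260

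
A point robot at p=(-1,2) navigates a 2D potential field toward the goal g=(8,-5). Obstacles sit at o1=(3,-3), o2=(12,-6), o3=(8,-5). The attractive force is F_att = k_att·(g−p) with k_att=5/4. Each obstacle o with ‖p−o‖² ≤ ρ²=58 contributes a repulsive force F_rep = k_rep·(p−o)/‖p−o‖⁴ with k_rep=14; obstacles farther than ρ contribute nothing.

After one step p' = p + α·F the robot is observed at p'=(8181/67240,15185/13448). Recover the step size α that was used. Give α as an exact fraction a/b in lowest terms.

α = 1/10

F_att = 5/4·(g−p) = 5/4·(9,-7) = (11.2500,-8.7500)
o1: d²=41 ≤ ρ²=58; F_rep = 14·(-4,5)/41² = (-0.0333,0.0416)
o2: d²=233 > ρ²=58 → inactive
o3: d²=130 > ρ²=58 → inactive
F = F_att + ΣF_rep = (11.2167,-8.7084)
Δp = p'−p = (1.1217,-0.8708); α = Δx/Fx = (75421/67240) / (75421/6724) = 1/10
check: Δy/Fy = (-11711/13448) / (-58555/6724) = 1/10 ✓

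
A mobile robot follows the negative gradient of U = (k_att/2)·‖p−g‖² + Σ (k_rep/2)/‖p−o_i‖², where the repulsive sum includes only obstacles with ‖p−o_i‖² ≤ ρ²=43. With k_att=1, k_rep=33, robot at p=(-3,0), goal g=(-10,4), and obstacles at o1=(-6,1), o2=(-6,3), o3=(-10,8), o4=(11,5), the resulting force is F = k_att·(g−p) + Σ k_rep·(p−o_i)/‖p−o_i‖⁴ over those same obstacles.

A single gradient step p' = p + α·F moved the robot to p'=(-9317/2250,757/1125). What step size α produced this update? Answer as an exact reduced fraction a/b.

α = 1/5

F_att = 1·(g−p) = 1·(-7,4) = (-7.0000,4.0000)
o1: d²=10 ≤ ρ²=43; F_rep = 33·(3,-1)/10² = (0.9900,-0.3300)
o2: d²=18 ≤ ρ²=43; F_rep = 33·(3,-3)/18² = (0.3056,-0.3056)
o3: d²=113 > ρ²=43 → inactive
o4: d²=221 > ρ²=43 → inactive
F = F_att + ΣF_rep = (-5.7044,3.3644)
Δp = p'−p = (-1.1409,0.6729); α = Δx/Fx = (-2567/2250) / (-2567/450) = 1/5
check: Δy/Fy = (757/1125) / (757/225) = 1/5 ✓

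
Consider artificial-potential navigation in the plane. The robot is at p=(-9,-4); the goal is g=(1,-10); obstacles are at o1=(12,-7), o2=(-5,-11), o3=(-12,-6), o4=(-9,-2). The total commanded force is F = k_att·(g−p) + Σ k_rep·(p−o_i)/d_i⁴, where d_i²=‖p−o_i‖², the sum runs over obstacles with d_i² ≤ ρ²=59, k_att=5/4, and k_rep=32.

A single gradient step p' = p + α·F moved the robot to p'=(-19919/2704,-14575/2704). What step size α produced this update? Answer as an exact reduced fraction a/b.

F_att = 5/4·(g−p) = 5/4·(10,-6) = (12.5000,-7.5000)
o1: d²=450 > ρ²=59 → inactive
o2: d²=65 > ρ²=59 → inactive
o3: d²=13 ≤ ρ²=59; F_rep = 32·(3,2)/13² = (0.5680,0.3787)
o4: d²=4 ≤ ρ²=59; F_rep = 32·(0,-2)/4² = (0.0000,-4.0000)
F = F_att + ΣF_rep = (13.0680,-11.1213)
Δp = p'−p = (1.6335,-1.3902); α = Δx/Fx = (4417/2704) / (4417/338) = 1/8
check: Δy/Fy = (-3759/2704) / (-3759/338) = 1/8 ✓

α = 1/8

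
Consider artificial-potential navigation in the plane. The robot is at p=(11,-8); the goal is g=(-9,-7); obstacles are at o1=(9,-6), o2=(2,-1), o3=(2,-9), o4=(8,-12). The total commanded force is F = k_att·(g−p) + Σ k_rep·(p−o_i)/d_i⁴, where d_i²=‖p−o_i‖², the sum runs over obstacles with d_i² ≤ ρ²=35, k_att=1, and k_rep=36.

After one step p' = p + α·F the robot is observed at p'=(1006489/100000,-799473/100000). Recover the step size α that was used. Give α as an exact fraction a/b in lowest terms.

F_att = 1·(g−p) = 1·(-20,1) = (-20.0000,1.0000)
o1: d²=8 ≤ ρ²=35; F_rep = 36·(2,-2)/8² = (1.1250,-1.1250)
o2: d²=130 > ρ²=35 → inactive
o3: d²=82 > ρ²=35 → inactive
o4: d²=25 ≤ ρ²=35; F_rep = 36·(3,4)/25² = (0.1728,0.2304)
F = F_att + ΣF_rep = (-18.7022,0.1054)
Δp = p'−p = (-0.9351,0.0053); α = Δx/Fx = (-93511/100000) / (-93511/5000) = 1/20
check: Δy/Fy = (527/100000) / (527/5000) = 1/20 ✓

α = 1/20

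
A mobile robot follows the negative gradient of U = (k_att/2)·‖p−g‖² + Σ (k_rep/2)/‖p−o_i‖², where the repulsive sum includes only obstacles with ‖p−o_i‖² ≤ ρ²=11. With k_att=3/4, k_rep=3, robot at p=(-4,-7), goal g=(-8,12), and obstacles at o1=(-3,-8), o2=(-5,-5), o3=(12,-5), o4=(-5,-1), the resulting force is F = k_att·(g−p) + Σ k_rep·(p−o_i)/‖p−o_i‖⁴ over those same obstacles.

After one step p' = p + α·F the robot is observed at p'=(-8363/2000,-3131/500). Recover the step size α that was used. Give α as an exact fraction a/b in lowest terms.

F_att = 3/4·(g−p) = 3/4·(-4,19) = (-3.0000,14.2500)
o1: d²=2 ≤ ρ²=11; F_rep = 3·(-1,1)/2² = (-0.7500,0.7500)
o2: d²=5 ≤ ρ²=11; F_rep = 3·(1,-2)/5² = (0.1200,-0.2400)
o3: d²=260 > ρ²=11 → inactive
o4: d²=37 > ρ²=11 → inactive
F = F_att + ΣF_rep = (-3.6300,14.7600)
Δp = p'−p = (-0.1815,0.7380); α = Δx/Fx = (-363/2000) / (-363/100) = 1/20
check: Δy/Fy = (369/500) / (369/25) = 1/20 ✓

α = 1/20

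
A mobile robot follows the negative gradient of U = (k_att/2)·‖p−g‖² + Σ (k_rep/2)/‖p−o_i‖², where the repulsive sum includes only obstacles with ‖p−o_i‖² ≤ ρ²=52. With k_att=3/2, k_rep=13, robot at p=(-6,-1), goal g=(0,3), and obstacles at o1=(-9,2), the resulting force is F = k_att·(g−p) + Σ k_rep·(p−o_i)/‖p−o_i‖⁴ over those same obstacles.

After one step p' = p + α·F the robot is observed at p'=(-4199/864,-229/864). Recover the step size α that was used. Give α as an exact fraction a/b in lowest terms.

F_att = 3/2·(g−p) = 3/2·(6,4) = (9.0000,6.0000)
o1: d²=18 ≤ ρ²=52; F_rep = 13·(3,-3)/18² = (0.1204,-0.1204)
F = F_att + ΣF_rep = (9.1204,5.8796)
Δp = p'−p = (1.1400,0.7350); α = Δx/Fx = (985/864) / (985/108) = 1/8
check: Δy/Fy = (635/864) / (635/108) = 1/8 ✓

α = 1/8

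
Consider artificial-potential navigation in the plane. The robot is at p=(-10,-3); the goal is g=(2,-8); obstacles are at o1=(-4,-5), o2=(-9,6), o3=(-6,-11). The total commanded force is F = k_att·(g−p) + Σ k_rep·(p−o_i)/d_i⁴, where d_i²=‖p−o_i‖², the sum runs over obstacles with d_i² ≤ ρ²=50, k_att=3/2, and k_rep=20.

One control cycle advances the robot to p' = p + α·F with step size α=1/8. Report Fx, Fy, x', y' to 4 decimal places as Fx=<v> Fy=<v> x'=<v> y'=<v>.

Fx=17.9250 Fy=-7.4750 x'=-7.7594 y'=-3.9344

F_att = 3/2·(g−p) = 3/2·(12,-5) = (18.0000,-7.5000)
o1: d²=40 ≤ ρ²=50; F_rep = 20·(-6,2)/40² = (-0.0750,0.0250)
o2: d²=82 > ρ²=50 → inactive
o3: d²=80 > ρ²=50 → inactive
F = F_att + ΣF_rep = (17.9250,-7.4750)
p' = p + 1/8·F = (-7.7594,-3.9344)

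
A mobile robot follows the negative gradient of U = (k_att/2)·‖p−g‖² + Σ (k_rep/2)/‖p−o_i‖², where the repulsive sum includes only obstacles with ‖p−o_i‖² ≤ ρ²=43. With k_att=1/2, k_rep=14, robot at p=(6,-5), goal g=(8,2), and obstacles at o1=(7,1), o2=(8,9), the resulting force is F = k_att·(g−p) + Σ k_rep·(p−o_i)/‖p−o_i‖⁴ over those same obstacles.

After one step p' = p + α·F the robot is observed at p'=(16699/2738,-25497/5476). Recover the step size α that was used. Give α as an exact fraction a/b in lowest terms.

F_att = 1/2·(g−p) = 1/2·(2,7) = (1.0000,3.5000)
o1: d²=37 ≤ ρ²=43; F_rep = 14·(-1,-6)/37² = (-0.0102,-0.0614)
o2: d²=200 > ρ²=43 → inactive
F = F_att + ΣF_rep = (0.9898,3.4386)
Δp = p'−p = (0.0990,0.3439); α = Δx/Fx = (271/2738) / (1355/1369) = 1/10
check: Δy/Fy = (1883/5476) / (9415/2738) = 1/10 ✓

α = 1/10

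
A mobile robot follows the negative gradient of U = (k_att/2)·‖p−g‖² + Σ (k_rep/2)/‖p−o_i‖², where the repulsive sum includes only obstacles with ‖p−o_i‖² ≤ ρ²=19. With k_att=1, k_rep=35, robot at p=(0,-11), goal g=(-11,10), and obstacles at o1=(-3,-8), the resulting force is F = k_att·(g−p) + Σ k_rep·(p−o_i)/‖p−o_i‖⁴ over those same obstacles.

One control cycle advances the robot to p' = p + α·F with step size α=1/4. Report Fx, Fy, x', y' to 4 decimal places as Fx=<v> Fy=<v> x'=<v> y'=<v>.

F_att = 1·(g−p) = 1·(-11,21) = (-11.0000,21.0000)
o1: d²=18 ≤ ρ²=19; F_rep = 35·(3,-3)/18² = (0.3241,-0.3241)
F = F_att + ΣF_rep = (-10.6759,20.6759)
p' = p + 1/4·F = (-2.6690,-5.8310)

Fx=-10.6759 Fy=20.6759 x'=-2.6690 y'=-5.8310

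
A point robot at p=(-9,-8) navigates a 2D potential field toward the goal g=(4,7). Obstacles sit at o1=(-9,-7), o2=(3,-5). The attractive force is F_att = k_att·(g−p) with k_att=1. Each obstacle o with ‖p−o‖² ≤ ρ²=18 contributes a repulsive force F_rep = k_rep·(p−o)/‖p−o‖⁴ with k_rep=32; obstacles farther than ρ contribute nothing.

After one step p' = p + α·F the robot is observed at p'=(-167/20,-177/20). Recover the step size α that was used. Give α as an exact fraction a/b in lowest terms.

F_att = 1·(g−p) = 1·(13,15) = (13.0000,15.0000)
o1: d²=1 ≤ ρ²=18; F_rep = 32·(0,-1)/1² = (0.0000,-32.0000)
o2: d²=153 > ρ²=18 → inactive
F = F_att + ΣF_rep = (13.0000,-17.0000)
Δp = p'−p = (0.6500,-0.8500); α = Δx/Fx = (13/20) / (13) = 1/20
check: Δy/Fy = (-17/20) / (-17) = 1/20 ✓

α = 1/20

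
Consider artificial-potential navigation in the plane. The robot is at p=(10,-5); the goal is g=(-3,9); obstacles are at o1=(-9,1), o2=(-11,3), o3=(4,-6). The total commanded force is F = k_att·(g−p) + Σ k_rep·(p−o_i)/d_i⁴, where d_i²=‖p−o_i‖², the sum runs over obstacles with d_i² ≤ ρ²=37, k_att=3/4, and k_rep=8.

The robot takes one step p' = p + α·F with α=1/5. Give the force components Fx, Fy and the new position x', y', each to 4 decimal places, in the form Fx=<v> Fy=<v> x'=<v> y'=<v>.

Fx=-9.7149 Fy=10.5058 x'=8.0570 y'=-2.8988

F_att = 3/4·(g−p) = 3/4·(-13,14) = (-9.7500,10.5000)
o1: d²=397 > ρ²=37 → inactive
o2: d²=505 > ρ²=37 → inactive
o3: d²=37 ≤ ρ²=37; F_rep = 8·(6,1)/37² = (0.0351,0.0058)
F = F_att + ΣF_rep = (-9.7149,10.5058)
p' = p + 1/5·F = (8.0570,-2.8988)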